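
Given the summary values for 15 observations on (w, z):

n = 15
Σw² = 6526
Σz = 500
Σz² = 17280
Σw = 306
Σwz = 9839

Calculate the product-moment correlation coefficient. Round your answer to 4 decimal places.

r = (nΣwz − ΣwΣz) / √[(nΣw² − (Σw)²)(nΣz² − (Σz)²)]
Numerator: 15×9839 − 306×500 = -5415
Denominator: √[(97890 − 93636)(259200 − 250000)] = √[4254 × 9200] = 6255.9412
r = -5415 / 6255.9412 ≈ -0.8656

-0.8656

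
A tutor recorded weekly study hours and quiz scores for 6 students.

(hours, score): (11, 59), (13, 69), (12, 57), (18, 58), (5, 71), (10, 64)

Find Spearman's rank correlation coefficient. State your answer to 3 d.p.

-0.543

Rank hours: 3, 5, 4, 6, 1, 2
Rank score: 3, 5, 1, 2, 6, 4
d = rank(hours) − rank(score): 0, 0, 3, 4, -5, -2; Σd² = 54
ρ = 1 − 6Σd² / [n(n²−1)] = 1 − 6×54 / (6×35) = 1 − 324/210 ≈ -0.543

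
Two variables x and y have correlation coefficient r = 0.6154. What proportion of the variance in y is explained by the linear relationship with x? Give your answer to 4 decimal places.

0.3787

r² = (0.6154)² = 0.3787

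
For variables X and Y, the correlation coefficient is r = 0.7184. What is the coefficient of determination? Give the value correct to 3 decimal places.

0.516

r² = (0.7184)² = 0.516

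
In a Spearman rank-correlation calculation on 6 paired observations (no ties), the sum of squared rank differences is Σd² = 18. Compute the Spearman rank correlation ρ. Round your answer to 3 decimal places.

ρ = 1 − 6Σd² / [n(n²−1)] = 1 − 6×18 / (6×35)
  = 1 − 108/210 = 1 − 0.5143 ≈ 0.486

0.486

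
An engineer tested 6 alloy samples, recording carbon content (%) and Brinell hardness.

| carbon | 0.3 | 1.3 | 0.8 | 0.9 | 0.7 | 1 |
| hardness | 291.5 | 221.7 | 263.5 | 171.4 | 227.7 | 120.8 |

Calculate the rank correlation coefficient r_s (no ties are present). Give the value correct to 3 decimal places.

-0.771

Rank carbon: 1, 6, 3, 4, 2, 5
Rank hardness: 6, 3, 5, 2, 4, 1
d = rank(carbon) − rank(hardness): -5, 3, -2, 2, -2, 4; Σd² = 62
ρ = 1 − 6Σd² / [n(n²−1)] = 1 − 6×62 / (6×35) = 1 − 372/210 ≈ -0.771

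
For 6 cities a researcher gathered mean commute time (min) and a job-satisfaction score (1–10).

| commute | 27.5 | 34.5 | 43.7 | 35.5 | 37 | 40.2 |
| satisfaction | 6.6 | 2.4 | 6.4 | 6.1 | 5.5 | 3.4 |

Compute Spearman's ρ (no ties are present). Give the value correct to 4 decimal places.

-0.0857

Rank commute: 1, 2, 6, 3, 4, 5
Rank satisfaction: 6, 1, 5, 4, 3, 2
d = rank(commute) − rank(satisfaction): -5, 1, 1, -1, 1, 3; Σd² = 38
ρ = 1 − 6Σd² / [n(n²−1)] = 1 − 6×38 / (6×35) = 1 − 228/210 ≈ -0.0857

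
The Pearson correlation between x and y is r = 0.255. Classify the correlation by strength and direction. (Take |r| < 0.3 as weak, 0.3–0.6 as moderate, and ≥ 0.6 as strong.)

weak positive

r = 0.255 > 0 so the relationship is positive.
|r| = 0.255, which falls in the weak range.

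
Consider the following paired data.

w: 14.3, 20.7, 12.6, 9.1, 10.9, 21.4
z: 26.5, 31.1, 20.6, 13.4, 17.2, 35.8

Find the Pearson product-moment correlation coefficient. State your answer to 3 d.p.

n = 6, Σw = 89, Σz = 144.6, Σw² = 1451.32, Σz² = 3850.86, Σwz = 2357.82
nΣwz − ΣwΣz = 14146.92 − 12869.4 = 1277.52
nΣw² − (Σw)² = 8707.92 − 7921 = 786.92; nΣz² − (Σz)² = 23105.16 − 20909.16 = 2196
r = 1277.52 / √(786.92 × 2196) = 1277.52 / 1314.5632 ≈ 0.972

0.972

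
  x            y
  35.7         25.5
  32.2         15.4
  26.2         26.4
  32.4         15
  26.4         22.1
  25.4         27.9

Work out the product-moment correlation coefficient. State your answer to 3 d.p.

n = 6, Σx = 178.3, Σy = 132.3, Σx² = 5389.65, Σy² = 3076.19, Σxy = 3876.01
nΣxy − ΣxΣy = 23256.06 − 23589.09 = -333.03
nΣx² − (Σx)² = 32337.9 − 31790.89 = 547.01; nΣy² − (Σy)² = 18457.14 − 17503.29 = 953.85
r = -333.03 / √(547.01 × 953.85) = -333.03 / 722.3334 ≈ -0.461

-0.461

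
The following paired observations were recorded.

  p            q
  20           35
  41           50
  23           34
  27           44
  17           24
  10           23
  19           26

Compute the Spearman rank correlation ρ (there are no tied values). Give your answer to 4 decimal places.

Rank p: 4, 7, 5, 6, 2, 1, 3
Rank q: 5, 7, 4, 6, 2, 1, 3
d = rank(p) − rank(q): -1, 0, 1, 0, 0, 0, 0; Σd² = 2
ρ = 1 − 6Σd² / [n(n²−1)] = 1 − 6×2 / (7×48) = 1 − 12/336 ≈ 0.9643

0.9643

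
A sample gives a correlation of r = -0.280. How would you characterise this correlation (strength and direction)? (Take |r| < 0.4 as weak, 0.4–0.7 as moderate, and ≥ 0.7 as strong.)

r = -0.280 < 0 so the relationship is negative.
|r| = 0.280, which falls in the weak range.

weak negative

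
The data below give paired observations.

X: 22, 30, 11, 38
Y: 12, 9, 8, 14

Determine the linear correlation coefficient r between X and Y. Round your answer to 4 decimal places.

0.7166

n = 4, ΣX = 101, ΣY = 43, ΣX² = 2949, ΣY² = 485, ΣXY = 1154
nΣXY − ΣXΣY = 4616 − 4343 = 273
nΣX² − (ΣX)² = 11796 − 10201 = 1595; nΣY² − (ΣY)² = 1940 − 1849 = 91
r = 273 / √(1595 × 91) = 273 / 380.9790 ≈ 0.7166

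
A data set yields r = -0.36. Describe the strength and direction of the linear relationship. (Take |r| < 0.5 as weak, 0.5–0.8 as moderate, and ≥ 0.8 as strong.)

r = -0.36 < 0 so the relationship is negative.
|r| = 0.36, which falls in the weak range.

weak negative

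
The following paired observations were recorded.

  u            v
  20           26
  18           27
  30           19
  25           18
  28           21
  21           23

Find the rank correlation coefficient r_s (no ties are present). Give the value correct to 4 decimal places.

-0.8286

Rank u: 2, 1, 6, 4, 5, 3
Rank v: 5, 6, 2, 1, 3, 4
d = rank(u) − rank(v): -3, -5, 4, 3, 2, -1; Σd² = 64
ρ = 1 − 6Σd² / [n(n²−1)] = 1 − 6×64 / (6×35) = 1 − 384/210 ≈ -0.8286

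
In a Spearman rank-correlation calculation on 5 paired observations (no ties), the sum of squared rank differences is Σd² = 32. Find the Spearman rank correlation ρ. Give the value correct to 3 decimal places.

ρ = 1 − 6Σd² / [n(n²−1)] = 1 − 6×32 / (5×24)
  = 1 − 192/120 = 1 − 1.6000 ≈ -0.600

-0.600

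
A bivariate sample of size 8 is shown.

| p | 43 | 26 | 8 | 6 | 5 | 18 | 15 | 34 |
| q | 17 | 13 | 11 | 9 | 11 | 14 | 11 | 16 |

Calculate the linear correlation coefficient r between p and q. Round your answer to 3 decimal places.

0.932

n = 8, Σp = 155, Σq = 102, Σp² = 4355, Σq² = 1354, Σpq = 2227
nΣpq − ΣpΣq = 17816 − 15810 = 2006
nΣp² − (Σp)² = 34840 − 24025 = 10815; nΣq² − (Σq)² = 10832 − 10404 = 428
r = 2006 / √(10815 × 428) = 2006 / 2151.4693 ≈ 0.932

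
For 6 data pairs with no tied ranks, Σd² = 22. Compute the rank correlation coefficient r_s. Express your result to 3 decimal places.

ρ = 1 − 6Σd² / [n(n²−1)] = 1 − 6×22 / (6×35)
  = 1 − 132/210 = 1 − 0.6286 ≈ 0.371

0.371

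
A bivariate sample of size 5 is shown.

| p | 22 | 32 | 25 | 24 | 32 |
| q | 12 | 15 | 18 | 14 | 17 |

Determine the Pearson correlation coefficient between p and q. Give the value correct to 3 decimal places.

n = 5, Σp = 135, Σq = 76, Σp² = 3733, Σq² = 1178, Σpq = 2074
nΣpq − ΣpΣq = 10370 − 10260 = 110
nΣp² − (Σp)² = 18665 − 18225 = 440; nΣq² − (Σq)² = 5890 − 5776 = 114
r = 110 / √(440 × 114) = 110 / 223.9643 ≈ 0.491

0.491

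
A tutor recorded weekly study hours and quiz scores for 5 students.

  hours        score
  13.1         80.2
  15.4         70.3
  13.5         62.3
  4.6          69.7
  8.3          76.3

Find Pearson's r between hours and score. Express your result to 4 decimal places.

n = 5, Σx = 54.9, Σy = 358.8, Σx² = 681.07, Σy² = 25935.2, Σxy = 3928.2
nΣxy − ΣxΣy = 19641 − 19698.12 = -57.12
nΣx² − (Σx)² = 3405.35 − 3014.01 = 391.34; nΣy² − (Σy)² = 129676 − 128737.44 = 938.56
r = -57.12 / √(391.34 × 938.56) = -57.12 / 606.0496 ≈ -0.0942

-0.0942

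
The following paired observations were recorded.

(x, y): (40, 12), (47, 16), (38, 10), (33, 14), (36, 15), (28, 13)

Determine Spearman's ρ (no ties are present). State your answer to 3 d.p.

Rank x: 5, 6, 4, 2, 3, 1
Rank y: 2, 6, 1, 4, 5, 3
d = rank(x) − rank(y): 3, 0, 3, -2, -2, -2; Σd² = 30
ρ = 1 − 6Σd² / [n(n²−1)] = 1 − 6×30 / (6×35) = 1 − 180/210 ≈ 0.143

0.143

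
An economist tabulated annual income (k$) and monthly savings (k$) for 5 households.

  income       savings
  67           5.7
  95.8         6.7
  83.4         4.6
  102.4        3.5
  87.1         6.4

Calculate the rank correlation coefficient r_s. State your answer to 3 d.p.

-0.100

Rank income: 1, 4, 2, 5, 3
Rank savings: 3, 5, 2, 1, 4
d = rank(income) − rank(savings): -2, -1, 0, 4, -1; Σd² = 22
ρ = 1 − 6Σd² / [n(n²−1)] = 1 − 6×22 / (5×24) = 1 − 132/120 ≈ -0.100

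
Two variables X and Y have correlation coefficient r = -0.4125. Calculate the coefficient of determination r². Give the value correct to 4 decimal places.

r² = (-0.4125)² = 0.1702

0.1702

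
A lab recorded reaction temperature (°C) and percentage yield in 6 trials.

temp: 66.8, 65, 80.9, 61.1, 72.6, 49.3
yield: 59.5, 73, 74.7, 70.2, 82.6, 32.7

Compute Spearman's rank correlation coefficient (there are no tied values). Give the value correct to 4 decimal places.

Rank temp: 4, 3, 6, 2, 5, 1
Rank yield: 2, 4, 5, 3, 6, 1
d = rank(temp) − rank(yield): 2, -1, 1, -1, -1, 0; Σd² = 8
ρ = 1 − 6Σd² / [n(n²−1)] = 1 − 6×8 / (6×35) = 1 − 48/210 ≈ 0.7714

0.7714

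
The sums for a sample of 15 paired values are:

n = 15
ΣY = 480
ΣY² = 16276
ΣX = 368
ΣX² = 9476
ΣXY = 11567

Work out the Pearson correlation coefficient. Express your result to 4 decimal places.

-0.3264

r = (nΣXY − ΣXΣY) / √[(nΣX² − (ΣX)²)(nΣY² − (ΣY)²)]
Numerator: 15×11567 − 368×480 = -3135
Denominator: √[(142140 − 135424)(244140 − 230400)] = √[6716 × 13740] = 9606.1355
r = -3135 / 9606.1355 ≈ -0.3264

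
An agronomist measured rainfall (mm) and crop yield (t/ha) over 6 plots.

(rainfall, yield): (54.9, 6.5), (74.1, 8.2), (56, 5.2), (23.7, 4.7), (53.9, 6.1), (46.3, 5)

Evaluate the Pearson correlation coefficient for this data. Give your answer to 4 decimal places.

0.8393

n = 6, Σx = 308.9, Σy = 35.7, Σx² = 17251.41, Σy² = 220.83, Σxy = 1927.35
nΣxy − ΣxΣy = 11564.1 − 11027.73 = 536.37
nΣx² − (Σx)² = 103508.46 − 95419.21 = 8089.25; nΣy² − (Σy)² = 1324.98 − 1274.49 = 50.49
r = 536.37 / √(8089.25 × 50.49) = 536.37 / 639.0823 ≈ 0.8393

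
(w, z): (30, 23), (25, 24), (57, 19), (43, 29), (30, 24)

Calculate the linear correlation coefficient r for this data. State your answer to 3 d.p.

-0.339

n = 5, Σw = 185, Σz = 119, Σw² = 7523, Σz² = 2883, Σwz = 4340
nΣwz − ΣwΣz = 21700 − 22015 = -315
nΣw² − (Σw)² = 37615 − 34225 = 3390; nΣz² − (Σz)² = 14415 − 14161 = 254
r = -315 / √(3390 × 254) = -315 / 927.9332 ≈ -0.339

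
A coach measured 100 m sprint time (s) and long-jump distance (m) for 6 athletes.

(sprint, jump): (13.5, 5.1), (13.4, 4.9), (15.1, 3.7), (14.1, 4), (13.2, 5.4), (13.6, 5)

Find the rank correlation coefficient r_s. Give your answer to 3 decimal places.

-0.829

Rank sprint: 3, 2, 6, 5, 1, 4
Rank jump: 5, 3, 1, 2, 6, 4
d = rank(sprint) − rank(jump): -2, -1, 5, 3, -5, 0; Σd² = 64
ρ = 1 − 6Σd² / [n(n²−1)] = 1 − 6×64 / (6×35) = 1 − 384/210 ≈ -0.829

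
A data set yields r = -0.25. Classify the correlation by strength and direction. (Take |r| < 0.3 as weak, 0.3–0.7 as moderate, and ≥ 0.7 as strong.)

weak negative

r = -0.25 < 0 so the relationship is negative.
|r| = 0.25, which falls in the weak range.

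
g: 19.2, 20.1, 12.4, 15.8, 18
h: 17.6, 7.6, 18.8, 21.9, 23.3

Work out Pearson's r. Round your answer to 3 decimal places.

n = 5, Σg = 85.5, Σh = 89.2, Σg² = 1500.05, Σh² = 1743.46, Σgh = 1489.22
nΣgh − ΣgΣh = 7446.1 − 7626.6 = -180.5
nΣg² − (Σg)² = 7500.25 − 7310.25 = 190; nΣh² − (Σh)² = 8717.3 − 7956.64 = 760.66
r = -180.5 / √(190 × 760.66) = -180.5 / 380.1650 ≈ -0.475

-0.475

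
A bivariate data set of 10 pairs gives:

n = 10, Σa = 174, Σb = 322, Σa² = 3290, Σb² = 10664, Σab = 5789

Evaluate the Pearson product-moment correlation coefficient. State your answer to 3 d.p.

0.669

r = (nΣab − ΣaΣb) / √[(nΣa² − (Σa)²)(nΣb² − (Σb)²)]
Numerator: 10×5789 − 174×322 = 1862
Denominator: √[(32900 − 30276)(106640 − 103684)] = √[2624 × 2956] = 2785.0573
r = 1862 / 2785.0573 ≈ 0.669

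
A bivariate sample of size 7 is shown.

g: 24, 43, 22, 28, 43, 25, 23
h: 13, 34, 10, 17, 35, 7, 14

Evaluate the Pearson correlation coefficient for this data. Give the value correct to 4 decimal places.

0.9671

n = 7, Σg = 208, Σh = 130, Σg² = 6696, Σh² = 3184, Σgh = 4472
nΣgh − ΣgΣh = 31304 − 27040 = 4264
nΣg² − (Σg)² = 46872 − 43264 = 3608; nΣh² − (Σh)² = 22288 − 16900 = 5388
r = 4264 / √(3608 × 5388) = 4264 / 4409.0707 ≈ 0.9671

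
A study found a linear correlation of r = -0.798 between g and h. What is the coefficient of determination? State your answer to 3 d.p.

0.637

r² = (-0.798)² = 0.637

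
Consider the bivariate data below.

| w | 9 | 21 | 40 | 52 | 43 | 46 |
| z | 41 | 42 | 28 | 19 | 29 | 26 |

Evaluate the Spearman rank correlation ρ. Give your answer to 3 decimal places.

Rank w: 1, 2, 3, 6, 4, 5
Rank z: 5, 6, 3, 1, 4, 2
d = rank(w) − rank(z): -4, -4, 0, 5, 0, 3; Σd² = 66
ρ = 1 − 6Σd² / [n(n²−1)] = 1 − 6×66 / (6×35) = 1 − 396/210 ≈ -0.886

-0.886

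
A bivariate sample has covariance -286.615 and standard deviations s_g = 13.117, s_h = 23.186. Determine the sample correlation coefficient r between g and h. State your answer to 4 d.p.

r = Cov(g,h) / (s_g · s_h) = -286.615 / (13.117 × 23.186)
  = -286.615 / 304.1308 ≈ -0.9424

-0.9424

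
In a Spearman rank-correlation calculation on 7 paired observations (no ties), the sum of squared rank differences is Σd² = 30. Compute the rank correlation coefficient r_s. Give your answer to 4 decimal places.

ρ = 1 − 6Σd² / [n(n²−1)] = 1 − 6×30 / (7×48)
  = 1 − 180/336 = 1 − 0.53571 ≈ 0.4643

0.4643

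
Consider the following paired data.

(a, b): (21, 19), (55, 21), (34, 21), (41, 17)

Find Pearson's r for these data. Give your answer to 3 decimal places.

0.252

n = 4, Σa = 151, Σb = 78, Σa² = 6303, Σb² = 1532, Σab = 2965
nΣab − ΣaΣb = 11860 − 11778 = 82
nΣa² − (Σa)² = 25212 − 22801 = 2411; nΣb² − (Σb)² = 6128 − 6084 = 44
r = 82 / √(2411 × 44) = 82 / 325.7054 ≈ 0.252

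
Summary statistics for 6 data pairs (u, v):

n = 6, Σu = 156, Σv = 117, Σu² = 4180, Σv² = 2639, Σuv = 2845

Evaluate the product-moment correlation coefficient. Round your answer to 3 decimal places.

-0.936

r = (nΣuv − ΣuΣv) / √[(nΣu² − (Σu)²)(nΣv² − (Σv)²)]
Numerator: 6×2845 − 156×117 = -1182
Denominator: √[(25080 − 24336)(15834 − 13689)] = √[744 × 2145] = 1263.2814
r = -1182 / 1263.2814 ≈ -0.936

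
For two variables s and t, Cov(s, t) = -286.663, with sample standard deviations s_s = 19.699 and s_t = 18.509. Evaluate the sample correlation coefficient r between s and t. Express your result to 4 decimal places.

r = Cov(s,t) / (s_s · s_t) = -286.663 / (19.699 × 18.509)
  = -286.663 / 364.6088 ≈ -0.7862

-0.7862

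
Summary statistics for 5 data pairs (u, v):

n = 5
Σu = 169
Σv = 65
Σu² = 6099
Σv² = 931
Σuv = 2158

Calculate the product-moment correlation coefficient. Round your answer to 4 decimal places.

r = (nΣuv − ΣuΣv) / √[(nΣu² − (Σu)²)(nΣv² − (Σv)²)]
Numerator: 5×2158 − 169×65 = -195
Denominator: √[(30495 − 28561)(4655 − 4225)] = √[1934 × 430] = 911.9320
r = -195 / 911.9320 ≈ -0.2138

-0.2138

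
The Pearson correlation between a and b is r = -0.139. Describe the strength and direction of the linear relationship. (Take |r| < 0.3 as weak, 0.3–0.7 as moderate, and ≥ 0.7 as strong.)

weak negative

r = -0.139 < 0 so the relationship is negative.
|r| = 0.139, which falls in the weak range.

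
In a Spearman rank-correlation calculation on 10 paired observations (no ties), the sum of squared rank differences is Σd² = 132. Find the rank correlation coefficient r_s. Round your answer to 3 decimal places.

ρ = 1 − 6Σd² / [n(n²−1)] = 1 − 6×132 / (10×99)
  = 1 − 792/990 = 1 − 0.8000 ≈ 0.200

0.200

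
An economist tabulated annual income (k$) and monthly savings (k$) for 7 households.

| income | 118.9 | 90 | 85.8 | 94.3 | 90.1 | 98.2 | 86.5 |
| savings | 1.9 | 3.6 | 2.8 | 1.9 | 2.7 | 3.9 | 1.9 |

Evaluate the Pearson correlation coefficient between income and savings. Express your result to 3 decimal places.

n = 7, Σx = 663.8, Σy = 18.7, Σx² = 63734.84, Σy² = 54.13, Σxy = 1759.92
nΣxy − ΣxΣy = 12319.44 − 12413.06 = -93.62
nΣx² − (Σx)² = 446143.88 − 440630.44 = 5513.44; nΣy² − (Σy)² = 378.91 − 349.69 = 29.22
r = -93.62 / √(5513.44 × 29.22) = -93.62 / 401.3760 ≈ -0.233

-0.233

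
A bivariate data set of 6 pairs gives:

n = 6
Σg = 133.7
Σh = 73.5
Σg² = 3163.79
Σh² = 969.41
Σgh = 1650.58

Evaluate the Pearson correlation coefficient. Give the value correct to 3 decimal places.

0.113

r = (nΣgh − ΣgΣh) / √[(nΣg² − (Σg)²)(nΣh² − (Σh)²)]
Numerator: 6×1650.58 − 133.7×73.5 = 76.53
Denominator: √[(18982.74 − 17875.69)(5816.46 − 5402.25)] = √[1107.05 × 414.21] = 677.1641
r = 76.53 / 677.1641 ≈ 0.113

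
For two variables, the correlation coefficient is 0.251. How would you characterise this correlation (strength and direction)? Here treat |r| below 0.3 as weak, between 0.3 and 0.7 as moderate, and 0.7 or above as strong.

r = 0.251 > 0 so the relationship is positive.
|r| = 0.251, which falls in the weak range.

weak positive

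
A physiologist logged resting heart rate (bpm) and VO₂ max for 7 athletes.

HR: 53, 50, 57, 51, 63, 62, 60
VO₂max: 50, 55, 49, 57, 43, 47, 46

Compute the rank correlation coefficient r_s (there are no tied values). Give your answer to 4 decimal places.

-0.9286

Rank HR: 3, 1, 4, 2, 7, 6, 5
Rank VO₂max: 5, 6, 4, 7, 1, 3, 2
d = rank(HR) − rank(VO₂max): -2, -5, 0, -5, 6, 3, 3; Σd² = 108
ρ = 1 − 6Σd² / [n(n²−1)] = 1 − 6×108 / (7×48) = 1 − 648/336 ≈ -0.9286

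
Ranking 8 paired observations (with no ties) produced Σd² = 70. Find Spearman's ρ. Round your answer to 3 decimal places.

0.167

ρ = 1 − 6Σd² / [n(n²−1)] = 1 − 6×70 / (8×63)
  = 1 − 420/504 = 1 − 0.8333 ≈ 0.167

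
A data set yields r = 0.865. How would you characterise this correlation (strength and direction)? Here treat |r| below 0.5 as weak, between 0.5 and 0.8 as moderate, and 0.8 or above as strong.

strong positive

r = 0.865 > 0 so the relationship is positive.
|r| = 0.865, which falls in the strong range.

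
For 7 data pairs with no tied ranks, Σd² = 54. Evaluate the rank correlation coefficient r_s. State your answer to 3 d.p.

ρ = 1 − 6Σd² / [n(n²−1)] = 1 − 6×54 / (7×48)
  = 1 − 324/336 = 1 − 0.9643 ≈ 0.036

0.036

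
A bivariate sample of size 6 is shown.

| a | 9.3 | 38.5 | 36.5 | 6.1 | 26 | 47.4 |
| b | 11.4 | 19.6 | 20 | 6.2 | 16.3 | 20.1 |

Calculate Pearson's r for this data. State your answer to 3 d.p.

n = 6, Σa = 163.8, Σb = 93.6, Σa² = 5860.96, Σb² = 1622.26, Σab = 3004.98
nΣab − ΣaΣb = 18029.88 − 15331.68 = 2698.2
nΣa² − (Σa)² = 35165.76 − 26830.44 = 8335.32; nΣb² − (Σb)² = 9733.56 − 8760.96 = 972.6
r = 2698.2 / √(8335.32 × 972.6) = 2698.2 / 2847.2675 ≈ 0.948

0.948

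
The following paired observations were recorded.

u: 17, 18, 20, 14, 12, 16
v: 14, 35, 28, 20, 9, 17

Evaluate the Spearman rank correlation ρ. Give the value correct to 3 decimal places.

0.714

Rank u: 4, 5, 6, 2, 1, 3
Rank v: 2, 6, 5, 4, 1, 3
d = rank(u) − rank(v): 2, -1, 1, -2, 0, 0; Σd² = 10
ρ = 1 − 6Σd² / [n(n²−1)] = 1 − 6×10 / (6×35) = 1 − 60/210 ≈ 0.714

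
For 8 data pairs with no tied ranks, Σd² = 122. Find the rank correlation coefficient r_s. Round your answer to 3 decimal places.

ρ = 1 − 6Σd² / [n(n²−1)] = 1 − 6×122 / (8×63)
  = 1 − 732/504 = 1 − 1.4524 ≈ -0.452

-0.452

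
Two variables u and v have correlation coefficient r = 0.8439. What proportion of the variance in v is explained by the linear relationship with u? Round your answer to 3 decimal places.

0.712

r² = (0.8439)² = 0.712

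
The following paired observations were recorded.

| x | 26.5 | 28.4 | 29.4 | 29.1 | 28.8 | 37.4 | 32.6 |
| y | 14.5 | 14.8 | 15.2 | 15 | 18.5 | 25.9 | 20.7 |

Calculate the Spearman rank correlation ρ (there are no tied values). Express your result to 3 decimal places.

Rank x: 1, 2, 5, 4, 3, 7, 6
Rank y: 1, 2, 4, 3, 5, 7, 6
d = rank(x) − rank(y): 0, 0, 1, 1, -2, 0, 0; Σd² = 6
ρ = 1 − 6Σd² / [n(n²−1)] = 1 − 6×6 / (7×48) = 1 − 36/336 ≈ 0.893

0.893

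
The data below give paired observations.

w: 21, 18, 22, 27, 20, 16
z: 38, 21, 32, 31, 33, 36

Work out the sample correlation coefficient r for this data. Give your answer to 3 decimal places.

n = 6, Σw = 124, Σz = 191, Σw² = 2634, Σz² = 6255, Σwz = 3953
nΣwz − ΣwΣz = 23718 − 23684 = 34
nΣw² − (Σw)² = 15804 − 15376 = 428; nΣz² − (Σz)² = 37530 − 36481 = 1049
r = 34 / √(428 × 1049) = 34 / 670.0537 ≈ 0.051

0.051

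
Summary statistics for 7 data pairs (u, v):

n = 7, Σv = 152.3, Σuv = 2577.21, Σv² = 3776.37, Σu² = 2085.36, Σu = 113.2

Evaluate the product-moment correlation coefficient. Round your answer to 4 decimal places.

r = (nΣuv − ΣuΣv) / √[(nΣu² − (Σu)²)(nΣv² − (Σv)²)]
Numerator: 7×2577.21 − 113.2×152.3 = 800.11
Denominator: √[(14597.52 − 12814.24)(26434.59 − 23195.29)] = √[1783.28 × 3239.3] = 2403.4515
r = 800.11 / 2403.4515 ≈ 0.3329

0.3329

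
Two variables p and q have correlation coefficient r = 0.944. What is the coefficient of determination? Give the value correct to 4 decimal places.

r² = (0.944)² = 0.8911

0.8911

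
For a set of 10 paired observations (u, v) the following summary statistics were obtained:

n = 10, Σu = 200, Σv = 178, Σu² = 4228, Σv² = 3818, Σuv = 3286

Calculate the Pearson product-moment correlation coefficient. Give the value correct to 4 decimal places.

-0.7120

r = (nΣuv − ΣuΣv) / √[(nΣu² − (Σu)²)(nΣv² − (Σv)²)]
Numerator: 10×3286 − 200×178 = -2740
Denominator: √[(42280 − 40000)(38180 − 31684)] = √[2280 × 6496] = 3848.4906
r = -2740 / 3848.4906 ≈ -0.7120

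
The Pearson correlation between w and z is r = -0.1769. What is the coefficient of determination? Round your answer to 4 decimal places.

0.0313

r² = (-0.1769)² = 0.0313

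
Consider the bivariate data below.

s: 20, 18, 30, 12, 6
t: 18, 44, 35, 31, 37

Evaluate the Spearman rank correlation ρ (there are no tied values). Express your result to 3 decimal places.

Rank s: 4, 3, 5, 2, 1
Rank t: 1, 5, 3, 2, 4
d = rank(s) − rank(t): 3, -2, 2, 0, -3; Σd² = 26
ρ = 1 − 6Σd² / [n(n²−1)] = 1 − 6×26 / (5×24) = 1 − 156/120 ≈ -0.300

-0.300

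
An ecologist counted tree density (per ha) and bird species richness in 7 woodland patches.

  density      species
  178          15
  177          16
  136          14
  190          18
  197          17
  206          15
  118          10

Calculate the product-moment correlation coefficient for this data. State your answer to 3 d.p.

0.822

n = 7, Σx = 1202, Σy = 105, Σx² = 212778, Σy² = 1615, Σxy = 18445
nΣxy − ΣxΣy = 129115 − 126210 = 2905
nΣx² − (Σx)² = 1489446 − 1444804 = 44642; nΣy² − (Σy)² = 11305 − 11025 = 280
r = 2905 / √(44642 × 280) = 2905 / 3535.5000 ≈ 0.822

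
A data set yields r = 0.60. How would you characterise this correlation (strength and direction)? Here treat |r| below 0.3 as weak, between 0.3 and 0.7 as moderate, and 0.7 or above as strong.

moderate positive

r = 0.60 > 0 so the relationship is positive.
|r| = 0.60, which falls in the moderate range.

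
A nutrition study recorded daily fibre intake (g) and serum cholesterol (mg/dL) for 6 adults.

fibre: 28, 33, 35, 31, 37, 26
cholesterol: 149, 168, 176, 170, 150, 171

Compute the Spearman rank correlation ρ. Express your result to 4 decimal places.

Rank fibre: 2, 4, 5, 3, 6, 1
Rank cholesterol: 1, 3, 6, 4, 2, 5
d = rank(fibre) − rank(cholesterol): 1, 1, -1, -1, 4, -4; Σd² = 36
ρ = 1 − 6Σd² / [n(n²−1)] = 1 − 6×36 / (6×35) = 1 − 216/210 ≈ -0.0286

-0.0286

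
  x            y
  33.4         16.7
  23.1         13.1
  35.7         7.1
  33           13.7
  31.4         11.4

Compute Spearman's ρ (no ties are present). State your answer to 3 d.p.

-0.100

Rank x: 4, 1, 5, 3, 2
Rank y: 5, 3, 1, 4, 2
d = rank(x) − rank(y): -1, -2, 4, -1, 0; Σd² = 22
ρ = 1 − 6Σd² / [n(n²−1)] = 1 − 6×22 / (5×24) = 1 − 132/120 ≈ -0.100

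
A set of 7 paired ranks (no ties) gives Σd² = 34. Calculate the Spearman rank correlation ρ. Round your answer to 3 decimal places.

ρ = 1 − 6Σd² / [n(n²−1)] = 1 − 6×34 / (7×48)
  = 1 − 204/336 = 1 − 0.6071 ≈ 0.393

0.393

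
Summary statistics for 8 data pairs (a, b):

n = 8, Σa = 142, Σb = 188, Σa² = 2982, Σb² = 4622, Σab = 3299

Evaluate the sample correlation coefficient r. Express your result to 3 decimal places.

-0.124

r = (nΣab − ΣaΣb) / √[(nΣa² − (Σa)²)(nΣb² − (Σb)²)]
Numerator: 8×3299 − 142×188 = -304
Denominator: √[(23856 − 20164)(36976 − 35344)] = √[3692 × 1632] = 2454.6576
r = -304 / 2454.6576 ≈ -0.124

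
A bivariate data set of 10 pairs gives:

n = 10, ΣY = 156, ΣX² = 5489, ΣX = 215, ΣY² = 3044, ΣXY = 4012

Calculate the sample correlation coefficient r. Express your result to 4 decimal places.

0.9048

r = (nΣXY − ΣXΣY) / √[(nΣX² − (ΣX)²)(nΣY² − (ΣY)²)]
Numerator: 10×4012 − 215×156 = 6580
Denominator: √[(54890 − 46225)(30440 − 24336)] = √[8665 × 6104] = 7272.6309
r = 6580 / 7272.6309 ≈ 0.9048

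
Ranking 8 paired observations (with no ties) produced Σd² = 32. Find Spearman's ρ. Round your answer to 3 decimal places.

0.619

ρ = 1 − 6Σd² / [n(n²−1)] = 1 − 6×32 / (8×63)
  = 1 − 192/504 = 1 − 0.3810 ≈ 0.619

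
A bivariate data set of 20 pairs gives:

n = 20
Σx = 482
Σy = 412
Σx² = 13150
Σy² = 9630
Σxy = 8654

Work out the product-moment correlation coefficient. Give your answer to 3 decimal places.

-0.963

r = (nΣxy − ΣxΣy) / √[(nΣx² − (Σx)²)(nΣy² − (Σy)²)]
Numerator: 20×8654 − 482×412 = -25504
Denominator: √[(263000 − 232324)(192600 − 169744)] = √[30676 × 22856] = 26478.8719
r = -25504 / 26478.8719 ≈ -0.963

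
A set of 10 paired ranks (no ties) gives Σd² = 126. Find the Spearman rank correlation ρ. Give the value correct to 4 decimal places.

ρ = 1 − 6Σd² / [n(n²−1)] = 1 − 6×126 / (10×99)
  = 1 − 756/990 = 1 − 0.76364 ≈ 0.2364

0.2364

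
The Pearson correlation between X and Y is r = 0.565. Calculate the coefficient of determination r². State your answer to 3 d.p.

r² = (0.565)² = 0.319

0.319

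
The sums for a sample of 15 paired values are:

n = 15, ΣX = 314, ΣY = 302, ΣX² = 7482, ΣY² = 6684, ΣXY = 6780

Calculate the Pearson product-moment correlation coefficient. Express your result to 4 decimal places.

0.6184

r = (nΣXY − ΣXΣY) / √[(nΣX² − (ΣX)²)(nΣY² − (ΣY)²)]
Numerator: 15×6780 − 314×302 = 6872
Denominator: √[(112230 − 98596)(100260 − 91204)] = √[13634 × 9056] = 11111.6832
r = 6872 / 11111.6832 ≈ 0.6184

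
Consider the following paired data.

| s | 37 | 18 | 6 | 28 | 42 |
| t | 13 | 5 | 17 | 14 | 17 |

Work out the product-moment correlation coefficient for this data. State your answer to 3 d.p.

n = 5, Σs = 131, Σt = 66, Σs² = 4277, Σt² = 968, Σst = 1779
nΣst − ΣsΣt = 8895 − 8646 = 249
nΣs² − (Σs)² = 21385 − 17161 = 4224; nΣt² − (Σt)² = 4840 − 4356 = 484
r = 249 / √(4224 × 484) = 249 / 1429.8308 ≈ 0.174

0.174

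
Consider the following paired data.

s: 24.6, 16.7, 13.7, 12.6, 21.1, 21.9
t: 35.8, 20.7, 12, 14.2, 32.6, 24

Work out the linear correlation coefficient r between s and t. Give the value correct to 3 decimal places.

n = 6, Σs = 110.6, Σt = 139.3, Σs² = 2155.32, Σt² = 3694.53, Σst = 2783.15
nΣst − ΣsΣt = 16698.9 − 15406.58 = 1292.32
nΣs² − (Σs)² = 12931.92 − 12232.36 = 699.56; nΣt² − (Σt)² = 22167.18 − 19404.49 = 2762.69
r = 1292.32 / √(699.56 × 2762.69) = 1292.32 / 1390.2041 ≈ 0.930

0.930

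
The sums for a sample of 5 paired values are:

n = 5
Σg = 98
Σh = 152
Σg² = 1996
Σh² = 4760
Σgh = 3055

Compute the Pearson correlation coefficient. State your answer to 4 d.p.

0.7409

r = (nΣgh − ΣgΣh) / √[(nΣg² − (Σg)²)(nΣh² − (Σh)²)]
Numerator: 5×3055 − 98×152 = 379
Denominator: √[(9980 − 9604)(23800 − 23104)] = √[376 × 696] = 511.5623
r = 379 / 511.5623 ≈ 0.7409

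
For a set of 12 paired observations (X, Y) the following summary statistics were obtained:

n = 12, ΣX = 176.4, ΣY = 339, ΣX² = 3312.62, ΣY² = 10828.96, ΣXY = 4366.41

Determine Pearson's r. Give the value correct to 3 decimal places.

r = (nΣXY − ΣXΣY) / √[(nΣX² − (ΣX)²)(nΣY² − (ΣY)²)]
Numerator: 12×4366.41 − 176.4×339 = -7402.68
Denominator: √[(39751.44 − 31116.96)(129947.52 − 114921)] = √[8634.48 × 15026.52] = 11390.6184
r = -7402.68 / 11390.6184 ≈ -0.650

-0.650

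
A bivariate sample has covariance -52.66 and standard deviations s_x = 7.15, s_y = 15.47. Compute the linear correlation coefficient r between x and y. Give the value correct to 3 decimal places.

r = Cov(x,y) / (s_x · s_y) = -52.66 / (7.15 × 15.47)
  = -52.66 / 110.6105 ≈ -0.476

-0.476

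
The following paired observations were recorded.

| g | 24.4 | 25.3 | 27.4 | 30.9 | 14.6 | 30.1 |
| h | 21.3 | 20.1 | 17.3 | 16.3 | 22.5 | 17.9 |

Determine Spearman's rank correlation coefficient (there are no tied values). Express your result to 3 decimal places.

Rank g: 2, 3, 4, 6, 1, 5
Rank h: 5, 4, 2, 1, 6, 3
d = rank(g) − rank(h): -3, -1, 2, 5, -5, 2; Σd² = 68
ρ = 1 − 6Σd² / [n(n²−1)] = 1 − 6×68 / (6×35) = 1 − 408/210 ≈ -0.943

-0.943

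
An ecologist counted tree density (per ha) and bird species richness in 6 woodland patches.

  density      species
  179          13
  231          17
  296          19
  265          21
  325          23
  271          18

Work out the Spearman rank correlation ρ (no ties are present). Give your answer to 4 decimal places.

0.8286

Rank density: 1, 2, 5, 3, 6, 4
Rank species: 1, 2, 4, 5, 6, 3
d = rank(density) − rank(species): 0, 0, 1, -2, 0, 1; Σd² = 6
ρ = 1 − 6Σd² / [n(n²−1)] = 1 − 6×6 / (6×35) = 1 − 36/210 ≈ 0.8286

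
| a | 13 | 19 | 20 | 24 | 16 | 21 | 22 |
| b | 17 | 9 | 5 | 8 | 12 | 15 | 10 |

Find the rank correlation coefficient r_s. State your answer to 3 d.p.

Rank a: 1, 3, 4, 7, 2, 5, 6
Rank b: 7, 3, 1, 2, 5, 6, 4
d = rank(a) − rank(b): -6, 0, 3, 5, -3, -1, 2; Σd² = 84
ρ = 1 − 6Σd² / [n(n²−1)] = 1 − 6×84 / (7×48) = 1 − 504/336 ≈ -0.500

-0.500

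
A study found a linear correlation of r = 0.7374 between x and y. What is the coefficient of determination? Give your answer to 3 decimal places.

0.544

r² = (0.7374)² = 0.544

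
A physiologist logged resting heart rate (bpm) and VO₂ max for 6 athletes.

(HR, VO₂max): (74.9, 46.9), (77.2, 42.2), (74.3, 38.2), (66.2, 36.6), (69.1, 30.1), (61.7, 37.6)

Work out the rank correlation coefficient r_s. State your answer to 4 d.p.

0.7143

Rank HR: 5, 6, 4, 2, 3, 1
Rank VO₂max: 6, 5, 4, 2, 1, 3
d = rank(HR) − rank(VO₂max): -1, 1, 0, 0, 2, -2; Σd² = 10
ρ = 1 − 6Σd² / [n(n²−1)] = 1 − 6×10 / (6×35) = 1 − 60/210 ≈ 0.7143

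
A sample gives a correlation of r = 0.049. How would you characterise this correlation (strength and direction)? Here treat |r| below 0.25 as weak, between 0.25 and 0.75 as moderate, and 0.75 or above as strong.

weak positive

r = 0.049 > 0 so the relationship is positive.
|r| = 0.049, which falls in the weak range.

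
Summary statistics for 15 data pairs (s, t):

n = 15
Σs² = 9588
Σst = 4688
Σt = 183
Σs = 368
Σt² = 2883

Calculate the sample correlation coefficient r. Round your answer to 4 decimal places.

0.3288

r = (nΣst − ΣsΣt) / √[(nΣs² − (Σs)²)(nΣt² − (Σt)²)]
Numerator: 15×4688 − 368×183 = 2976
Denominator: √[(143820 − 135424)(43245 − 33489)] = √[8396 × 9756] = 9050.4904
r = 2976 / 9050.4904 ≈ 0.3288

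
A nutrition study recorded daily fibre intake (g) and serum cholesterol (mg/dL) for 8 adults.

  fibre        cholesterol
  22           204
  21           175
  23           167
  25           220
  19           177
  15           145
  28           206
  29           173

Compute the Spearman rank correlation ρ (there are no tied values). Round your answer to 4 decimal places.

0.3810

Rank fibre: 4, 3, 5, 6, 2, 1, 7, 8
Rank cholesterol: 6, 4, 2, 8, 5, 1, 7, 3
d = rank(fibre) − rank(cholesterol): -2, -1, 3, -2, -3, 0, 0, 5; Σd² = 52
ρ = 1 − 6Σd² / [n(n²−1)] = 1 − 6×52 / (8×63) = 1 − 312/504 ≈ 0.3810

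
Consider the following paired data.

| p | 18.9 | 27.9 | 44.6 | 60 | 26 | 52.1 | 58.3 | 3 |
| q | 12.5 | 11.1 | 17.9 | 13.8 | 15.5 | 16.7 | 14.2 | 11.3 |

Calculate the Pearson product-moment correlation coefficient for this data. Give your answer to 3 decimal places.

n = 8, Σp = 290.8, Σq = 113, Σp² = 13523.08, Σq² = 1638.78, Σpq = 4307.11
nΣpq − ΣpΣq = 34456.88 − 32860.4 = 1596.48
nΣp² − (Σp)² = 108184.64 − 84564.64 = 23620; nΣq² − (Σq)² = 13110.24 − 12769 = 341.24
r = 1596.48 / √(23620 × 341.24) = 1596.48 / 2839.0296 ≈ 0.562

0.562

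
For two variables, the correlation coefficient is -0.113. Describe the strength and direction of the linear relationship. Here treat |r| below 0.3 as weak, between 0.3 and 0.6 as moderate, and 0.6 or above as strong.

r = -0.113 < 0 so the relationship is negative.
|r| = 0.113, which falls in the weak range.

weak negative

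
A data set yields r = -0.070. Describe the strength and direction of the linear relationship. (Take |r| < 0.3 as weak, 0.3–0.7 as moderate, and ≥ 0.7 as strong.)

weak negative

r = -0.070 < 0 so the relationship is negative.
|r| = 0.070, which falls in the weak range.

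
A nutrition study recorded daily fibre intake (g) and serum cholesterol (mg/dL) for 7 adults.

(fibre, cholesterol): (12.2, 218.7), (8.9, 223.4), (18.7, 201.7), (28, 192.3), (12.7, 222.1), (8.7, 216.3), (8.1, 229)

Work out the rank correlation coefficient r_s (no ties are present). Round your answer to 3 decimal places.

Rank fibre: 4, 3, 6, 7, 5, 2, 1
Rank cholesterol: 4, 6, 2, 1, 5, 3, 7
d = rank(fibre) − rank(cholesterol): 0, -3, 4, 6, 0, -1, -6; Σd² = 98
ρ = 1 − 6Σd² / [n(n²−1)] = 1 − 6×98 / (7×48) = 1 − 588/336 ≈ -0.750

-0.750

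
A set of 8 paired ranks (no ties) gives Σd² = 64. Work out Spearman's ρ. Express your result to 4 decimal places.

0.2381

ρ = 1 − 6Σd² / [n(n²−1)] = 1 − 6×64 / (8×63)
  = 1 − 384/504 = 1 − 0.76190 ≈ 0.2381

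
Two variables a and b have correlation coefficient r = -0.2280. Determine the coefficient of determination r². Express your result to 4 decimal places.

r² = (-0.2280)² = 0.0520

0.0520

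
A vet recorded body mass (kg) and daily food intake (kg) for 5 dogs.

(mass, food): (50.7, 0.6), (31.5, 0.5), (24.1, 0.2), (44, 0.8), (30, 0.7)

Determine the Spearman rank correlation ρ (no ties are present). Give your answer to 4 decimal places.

0.5000

Rank mass: 5, 3, 1, 4, 2
Rank food: 3, 2, 1, 5, 4
d = rank(mass) − rank(food): 2, 1, 0, -1, -2; Σd² = 10
ρ = 1 − 6Σd² / [n(n²−1)] = 1 − 6×10 / (5×24) = 1 − 60/120 ≈ 0.5000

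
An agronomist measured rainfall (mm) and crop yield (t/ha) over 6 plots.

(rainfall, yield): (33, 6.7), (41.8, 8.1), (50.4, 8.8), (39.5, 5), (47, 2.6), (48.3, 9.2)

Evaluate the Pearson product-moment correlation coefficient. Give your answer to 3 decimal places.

n = 6, Σx = 260, Σy = 40.4, Σx² = 11478.54, Σy² = 304.34, Σxy = 1767.26
nΣxy − ΣxΣy = 10603.56 − 10504 = 99.56
nΣx² − (Σx)² = 68871.24 − 67600 = 1271.24; nΣy² − (Σy)² = 1826.04 − 1632.16 = 193.88
r = 99.56 / √(1271.24 × 193.88) = 99.56 / 496.4554 ≈ 0.201

0.201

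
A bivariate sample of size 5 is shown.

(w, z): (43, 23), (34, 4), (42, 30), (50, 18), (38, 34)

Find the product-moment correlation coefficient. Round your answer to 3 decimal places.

0.230

n = 5, Σw = 207, Σz = 109, Σw² = 8713, Σz² = 2925, Σwz = 4577
nΣwz − ΣwΣz = 22885 − 22563 = 322
nΣw² − (Σw)² = 43565 − 42849 = 716; nΣz² − (Σz)² = 14625 − 11881 = 2744
r = 322 / √(716 × 2744) = 322 / 1401.6790 ≈ 0.230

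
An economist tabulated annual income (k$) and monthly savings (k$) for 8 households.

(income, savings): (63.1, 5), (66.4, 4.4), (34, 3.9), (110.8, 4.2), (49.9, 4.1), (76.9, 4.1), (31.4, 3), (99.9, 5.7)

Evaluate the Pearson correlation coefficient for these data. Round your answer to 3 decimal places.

0.627

n = 8, Σx = 532.4, Σy = 34.4, Σx² = 41192.8, Σy² = 152.32, Σxy = 2389.13
nΣxy − ΣxΣy = 19113.04 − 18314.56 = 798.48
nΣx² − (Σx)² = 329542.4 − 283449.76 = 46092.64; nΣy² − (Σy)² = 1218.56 − 1183.36 = 35.2
r = 798.48 / √(46092.64 × 35.2) = 798.48 / 1273.7586 ≈ 0.627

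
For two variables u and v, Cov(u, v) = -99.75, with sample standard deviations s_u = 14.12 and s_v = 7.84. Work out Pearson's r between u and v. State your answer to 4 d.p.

r = Cov(u,v) / (s_u · s_v) = -99.75 / (14.12 × 7.84)
  = -99.75 / 110.7008 ≈ -0.9011

-0.9011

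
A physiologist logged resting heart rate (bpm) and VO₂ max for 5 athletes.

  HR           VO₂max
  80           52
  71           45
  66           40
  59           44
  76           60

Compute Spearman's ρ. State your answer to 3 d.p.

0.800

Rank HR: 5, 3, 2, 1, 4
Rank VO₂max: 4, 3, 1, 2, 5
d = rank(HR) − rank(VO₂max): 1, 0, 1, -1, -1; Σd² = 4
ρ = 1 − 6Σd² / [n(n²−1)] = 1 − 6×4 / (5×24) = 1 − 24/120 ≈ 0.800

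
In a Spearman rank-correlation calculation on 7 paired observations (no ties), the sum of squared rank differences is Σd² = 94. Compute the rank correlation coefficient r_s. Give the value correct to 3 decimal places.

ρ = 1 − 6Σd² / [n(n²−1)] = 1 − 6×94 / (7×48)
  = 1 − 564/336 = 1 − 1.6786 ≈ -0.679

-0.679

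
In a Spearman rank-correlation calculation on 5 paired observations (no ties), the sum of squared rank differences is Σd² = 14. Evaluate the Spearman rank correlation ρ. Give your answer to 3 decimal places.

ρ = 1 − 6Σd² / [n(n²−1)] = 1 − 6×14 / (5×24)
  = 1 − 84/120 = 1 − 0.7000 ≈ 0.300

0.300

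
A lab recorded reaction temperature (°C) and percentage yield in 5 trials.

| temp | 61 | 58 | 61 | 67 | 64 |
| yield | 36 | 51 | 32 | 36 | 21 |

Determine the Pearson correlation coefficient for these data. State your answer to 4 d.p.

-0.5789

n = 5, Σx = 311, Σy = 176, Σx² = 19391, Σy² = 6658, Σxy = 10862
nΣxy − ΣxΣy = 54310 − 54736 = -426
nΣx² − (Σx)² = 96955 − 96721 = 234; nΣy² − (Σy)² = 33290 − 30976 = 2314
r = -426 / √(234 × 2314) = -426 / 735.8505 ≈ -0.5789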